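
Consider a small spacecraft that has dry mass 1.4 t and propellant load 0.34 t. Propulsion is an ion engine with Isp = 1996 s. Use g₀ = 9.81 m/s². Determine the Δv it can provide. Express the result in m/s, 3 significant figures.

Δv ≈ 4260 m/s

v_e = Isp · g₀ = 1996 × 9.81 = 19580.8 m/s.
m₀ = m_dry + m_prop = 1.4 + 0.34 = 1.74 t.
Using Δv = v_e ln(m₀/m_f): Δv = v_e · ln(m₀/m_f) = 19580.8 × ln(1.243) = 19580.8 × 0.2174 ≈ 4257.1 m/s.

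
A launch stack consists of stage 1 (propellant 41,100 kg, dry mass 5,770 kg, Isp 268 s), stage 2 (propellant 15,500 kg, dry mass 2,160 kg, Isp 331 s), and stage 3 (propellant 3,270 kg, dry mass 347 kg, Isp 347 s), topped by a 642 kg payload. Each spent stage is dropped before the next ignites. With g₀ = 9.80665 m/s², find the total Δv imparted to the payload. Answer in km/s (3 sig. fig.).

Ignition mass of stage 1 = 41,100+5,770 + 15,500+2,160 + 3,270+347 + 642 = 68,789 kg.
Stage 1: m₀ = 68,789 kg, m_f = 68,789 − 41,100 = 27,689 kg; Δv = 268×9.80665×ln(2.484) = 2628.2×0.9100 ≈ 2392 m/s.
Stage 2: m₀ = 21,919 kg, m_f = 21,919 − 15,500 = 6,419 kg; Δv = 331×9.80665×ln(3.415) = 3246.0×1.2281 ≈ 3986 m/s.
Stage 3: m₀ = 4,259 kg, m_f = 4,259 − 3,270 = 989 kg; Δv = 347×9.80665×ln(4.306) = 3402.9×1.4601 ≈ 4969 m/s.
Total Δv = 2392 + 3986 + 4969 = 11347 m/s.

Δv ≈ 11.3 km/s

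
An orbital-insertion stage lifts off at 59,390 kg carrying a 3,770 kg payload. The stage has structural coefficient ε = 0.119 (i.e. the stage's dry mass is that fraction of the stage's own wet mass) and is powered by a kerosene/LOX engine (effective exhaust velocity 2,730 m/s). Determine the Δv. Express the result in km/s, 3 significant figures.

Δv ≈ 4.76 km/s

Stage wet mass = m₀ − payload = 59,390 − 3,770 = 55,620 kg.
Stage dry mass = ε × stage wet mass = 0.119 × 55,620 = 6,618.78 kg.
Burnout mass m_f = stage dry + payload = 6,618.78 + 3,770 = 10,388.78 kg.
Using Δv = v_e ln(m₀/m_f): Δv = v_e · ln(59,390/10,388.78) = 2730.0 × ln(5.717) = 2730.0 × 1.7434 ≈ 4759 m/s.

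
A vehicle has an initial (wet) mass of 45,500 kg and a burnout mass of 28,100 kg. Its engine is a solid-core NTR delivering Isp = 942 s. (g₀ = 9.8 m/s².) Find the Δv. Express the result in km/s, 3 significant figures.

v_e = Isp · g₀ = 942 × 9.8 = 9231.6 m/s.
Using Δv = v_e ln(m₀/m_f): Δv = v_e · ln(m₀/m_f) = 9231.6 × ln(1.619) = 9231.6 × 0.4819 ≈ 4449.1 m/s.

Δv ≈ 4.45 km/s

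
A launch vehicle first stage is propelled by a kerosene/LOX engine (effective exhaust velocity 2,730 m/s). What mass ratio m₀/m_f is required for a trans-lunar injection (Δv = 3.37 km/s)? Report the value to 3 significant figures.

Rocket equation: m₀/m_f = exp(Δv / v_e) = exp(3370 / 2730.0) = exp(1.2344) = 3.4364.

mass ratio ≈ 3.44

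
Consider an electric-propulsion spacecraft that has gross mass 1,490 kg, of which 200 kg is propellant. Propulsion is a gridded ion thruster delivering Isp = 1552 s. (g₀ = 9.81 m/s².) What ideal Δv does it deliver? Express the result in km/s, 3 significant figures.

Δv ≈ 2.19 km/s

v_e = Isp · g₀ = 1552 × 9.81 = 15225.1 m/s.
m_f = m₀ − m_prop = 1,490 − 200 = 1,290 kg.
By the Tsiolkovsky rocket equation, Δv = v_e · ln(m₀/m_f) = 15225.1 × ln(1.155) = 15225.1 × 0.1441 ≈ 2194.5 m/s.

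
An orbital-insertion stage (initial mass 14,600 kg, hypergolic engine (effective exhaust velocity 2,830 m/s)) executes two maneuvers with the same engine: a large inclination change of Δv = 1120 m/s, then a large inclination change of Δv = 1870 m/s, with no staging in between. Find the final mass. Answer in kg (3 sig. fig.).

After the first burn: m = 14600 × exp(−1120/2830.0) = 14600 × 0.67317 = 9,828.28 kg.
After the second burn: m = 9,828.28 × exp(−1870/2830.0) = 9,828.28 × 0.51645 = 5,075.82 kg.

final mass ≈ 5080 kg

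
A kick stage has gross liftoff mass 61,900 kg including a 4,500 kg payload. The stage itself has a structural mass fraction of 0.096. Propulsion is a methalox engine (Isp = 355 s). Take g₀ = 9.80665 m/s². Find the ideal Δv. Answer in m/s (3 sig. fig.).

Stage wet mass = m₀ − payload = 61,900 − 4,500 = 57,400 kg.
Stage dry mass = ε × stage wet mass = 0.096 × 57,400 = 5,510.4 kg.
Burnout mass m_f = stage dry + payload = 5,510.4 + 4,500 = 10,010.4 kg.
v_e = Isp · g₀ = 355 × 9.80665 = 3481.4 m/s.
By the Tsiolkovsky rocket equation, Δv = v_e · ln(61,900/10,010.4) = 3481.4 × ln(6.184) = 3481.4 × 1.8219 ≈ 6343 m/s.

Δv ≈ 6340 m/s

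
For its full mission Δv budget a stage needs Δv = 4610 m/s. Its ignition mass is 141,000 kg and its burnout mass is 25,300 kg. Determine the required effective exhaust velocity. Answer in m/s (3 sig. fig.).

ln(m₀/m_f) = ln(141000/25300) = ln(5.573) = 1.7180.
v_e = Δv / ln(m₀/m_f) = 4610 / 1.7180 = 2683.4 m/s.

v_e ≈ 2680 m/s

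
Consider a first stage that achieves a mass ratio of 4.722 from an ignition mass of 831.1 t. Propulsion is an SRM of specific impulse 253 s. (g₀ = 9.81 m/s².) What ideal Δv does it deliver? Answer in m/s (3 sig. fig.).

v_e = Isp · g₀ = 253 × 9.81 = 2481.9 m/s.
Δv = v_e · ln(4.722) = 2481.9 × 1.5522 ≈ 3852.5 m/s.

Δv ≈ 3850 m/s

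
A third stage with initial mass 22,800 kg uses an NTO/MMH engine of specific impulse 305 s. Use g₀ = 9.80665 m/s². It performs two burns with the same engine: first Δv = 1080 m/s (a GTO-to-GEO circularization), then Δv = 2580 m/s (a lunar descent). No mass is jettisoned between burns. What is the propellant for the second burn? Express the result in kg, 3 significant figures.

v_e = Isp · g₀ = 305 × 9.80665 = 2991.0 m/s.
After the first burn: m = 22800 × exp(−1080/2991.0) = 22800 × 0.69692 = 15,889.8 kg.
After the second burn: m = 15,889.8 × exp(−2580/2991.0) = 15,889.8 × 0.42207 = 6,706.61 kg.
Second-burn propellant = 15,889.8 − 6,706.61 = 9,183.19 kg.

propellant for the second burn ≈ 9180 kg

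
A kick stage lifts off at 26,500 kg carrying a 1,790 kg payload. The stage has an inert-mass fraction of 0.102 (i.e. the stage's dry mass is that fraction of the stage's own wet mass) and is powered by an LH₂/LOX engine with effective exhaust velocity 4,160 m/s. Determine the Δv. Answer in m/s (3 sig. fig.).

Δv ≈ 7560 m/s

Stage wet mass = m₀ − payload = 26,500 − 1,790 = 24,710 kg.
Stage dry mass = ε × stage wet mass = 0.102 × 24,710 = 2,520.42 kg.
Burnout mass m_f = stage dry + payload = 2,520.42 + 1,790 = 4,310.42 kg.
Δv = v_e · ln(26,500/4,310.42) = 4160.0 × ln(6.148) = 4160.0 × 1.8161 ≈ 7555 m/s.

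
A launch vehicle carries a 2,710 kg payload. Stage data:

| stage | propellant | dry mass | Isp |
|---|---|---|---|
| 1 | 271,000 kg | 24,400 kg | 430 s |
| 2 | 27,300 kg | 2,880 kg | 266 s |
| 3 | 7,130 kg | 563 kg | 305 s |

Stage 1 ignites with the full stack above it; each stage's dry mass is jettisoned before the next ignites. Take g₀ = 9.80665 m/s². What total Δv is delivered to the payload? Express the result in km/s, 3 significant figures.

Ignition mass of stage 1 = 271,000+24,400 + 27,300+2,880 + 7,130+563 + 2,710 = 335,983 kg.
Stage 1: m₀ = 335,983 kg, m_f = 335,983 − 271,000 = 64,983 kg; Δv = 430×9.80665×ln(5.17) = 4216.9×1.6429 ≈ 6928 m/s.
Stage 2: m₀ = 40,583 kg, m_f = 40,583 − 27,300 = 13,283 kg; Δv = 266×9.80665×ln(3.055) = 2608.6×1.1169 ≈ 2913 m/s.
Stage 3: m₀ = 10,403 kg, m_f = 10,403 − 7,130 = 3,273 kg; Δv = 305×9.80665×ln(3.178) = 2991.0×1.1564 ≈ 3459 m/s.
Total Δv = 6928 + 2913 + 3459 = 13300 m/s.

Δv ≈ 13.3 km/s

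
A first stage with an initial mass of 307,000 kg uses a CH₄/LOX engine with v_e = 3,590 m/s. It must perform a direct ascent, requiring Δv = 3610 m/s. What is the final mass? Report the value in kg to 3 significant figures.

From the ideal rocket equation, m₀/m_f = exp(Δv / v_e) = exp(3610 / 3590.0) = exp(1.0056) = 2.7335.
m_f = m₀ / 2.7335 = 307,000 / 2.7335 = 112,310 kg.

final mass ≈ 112000 kg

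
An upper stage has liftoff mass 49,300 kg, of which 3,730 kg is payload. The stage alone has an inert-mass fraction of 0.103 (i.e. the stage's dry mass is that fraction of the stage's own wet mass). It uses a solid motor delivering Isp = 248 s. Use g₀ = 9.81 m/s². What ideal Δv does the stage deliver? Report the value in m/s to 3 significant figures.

Δv ≈ 4300 m/s

Stage wet mass = m₀ − payload = 49,300 − 3,730 = 45,570 kg.
Stage dry mass = ε × stage wet mass = 0.103 × 45,570 = 4,693.71 kg.
Burnout mass m_f = stage dry + payload = 4,693.71 + 3,730 = 8,423.71 kg.
v_e = Isp · g₀ = 248 × 9.81 = 2432.9 m/s.
By the Tsiolkovsky rocket equation, Δv = v_e · ln(49,300/8,423.71) = 2432.9 × ln(5.853) = 2432.9 × 1.7669 ≈ 4299 m/s.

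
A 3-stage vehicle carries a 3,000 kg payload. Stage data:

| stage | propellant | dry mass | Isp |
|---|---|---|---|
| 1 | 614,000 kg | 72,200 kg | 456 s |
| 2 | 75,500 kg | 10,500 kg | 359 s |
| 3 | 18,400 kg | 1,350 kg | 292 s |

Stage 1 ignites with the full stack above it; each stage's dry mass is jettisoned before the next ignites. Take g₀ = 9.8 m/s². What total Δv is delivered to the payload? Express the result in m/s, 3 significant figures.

Ignition mass of stage 1 = 614,000+72,200 + 75,500+10,500 + 18,400+1,350 + 3,000 = 794,950 kg.
Stage 1: m₀ = 794,950 kg, m_f = 794,950 − 614,000 = 180,950 kg; Δv = 456×9.8×ln(4.393) = 4468.8×1.4801 ≈ 6614 m/s.
Stage 2: m₀ = 108,750 kg, m_f = 108,750 − 75,500 = 33,250 kg; Δv = 359×9.8×ln(3.271) = 3518.2×1.1850 ≈ 4169 m/s.
Stage 3: m₀ = 22,750 kg, m_f = 22,750 − 18,400 = 4,350 kg; Δv = 292×9.8×ln(5.23) = 2861.6×1.6544 ≈ 4734 m/s.
Total Δv = 6614 + 4169 + 4734 = 15517 m/s.

Δv ≈ 15500 m/s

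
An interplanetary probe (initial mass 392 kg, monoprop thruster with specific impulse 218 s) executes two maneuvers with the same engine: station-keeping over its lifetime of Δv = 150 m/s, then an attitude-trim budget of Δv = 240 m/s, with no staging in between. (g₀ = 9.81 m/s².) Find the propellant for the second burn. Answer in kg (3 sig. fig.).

v_e = Isp · g₀ = 218 × 9.81 = 2138.6 m/s.
After the first burn: m = 392 × exp(−150/2138.6) = 392 × 0.93226 = 365.446 kg.
After the second burn: m = 365.446 × exp(−240/2138.6) = 365.446 × 0.89384 = 326.65 kg.
Second-burn propellant = 365.446 − 326.65 = 38.796 kg.

propellant for the second burn ≈ 38.8 kg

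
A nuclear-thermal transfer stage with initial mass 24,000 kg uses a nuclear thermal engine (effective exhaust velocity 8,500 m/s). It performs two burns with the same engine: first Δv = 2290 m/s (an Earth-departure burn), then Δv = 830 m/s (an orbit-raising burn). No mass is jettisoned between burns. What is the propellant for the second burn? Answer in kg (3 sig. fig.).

propellant for the second burn ≈ 1710 kg

After the first burn: m = 24000 × exp(−2290/8500.0) = 24000 × 0.76383 = 18,331.9 kg.
After the second burn: m = 18,331.9 × exp(−830/8500.0) = 18,331.9 × 0.90697 = 16,626.5 kg.
Second-burn propellant = 18,331.9 − 16,626.5 = 1,705.4 kg.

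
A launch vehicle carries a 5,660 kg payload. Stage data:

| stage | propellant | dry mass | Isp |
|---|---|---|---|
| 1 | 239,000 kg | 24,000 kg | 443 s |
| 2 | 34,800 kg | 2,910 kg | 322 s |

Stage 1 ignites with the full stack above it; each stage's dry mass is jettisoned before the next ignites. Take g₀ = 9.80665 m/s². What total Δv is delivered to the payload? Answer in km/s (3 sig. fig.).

Ignition mass of stage 1 = 239,000+24,000 + 34,800+2,910 + 5,660 = 306,370 kg.
Stage 1: m₀ = 306,370 kg, m_f = 306,370 − 239,000 = 67,370 kg; Δv = 443×9.80665×ln(4.548) = 4344.3×1.5146 ≈ 6580 m/s.
Stage 2: m₀ = 43,370 kg, m_f = 43,370 − 34,800 = 8,570 kg; Δv = 322×9.80665×ln(5.061) = 3157.7×1.6215 ≈ 5120 m/s.
Total Δv = 6580 + 5120 = 11700 m/s.

Δv ≈ 11.7 km/s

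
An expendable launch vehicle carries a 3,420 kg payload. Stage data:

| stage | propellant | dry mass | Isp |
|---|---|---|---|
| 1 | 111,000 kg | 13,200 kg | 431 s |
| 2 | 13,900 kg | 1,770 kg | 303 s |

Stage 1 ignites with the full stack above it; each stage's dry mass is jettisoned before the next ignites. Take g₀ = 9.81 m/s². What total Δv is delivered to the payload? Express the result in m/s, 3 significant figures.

Ignition mass of stage 1 = 111,000+13,200 + 13,900+1,770 + 3,420 = 143,290 kg.
Stage 1: m₀ = 143,290 kg, m_f = 143,290 − 111,000 = 32,290 kg; Δv = 431×9.81×ln(4.438) = 4228.1×1.4901 ≈ 6300 m/s.
Stage 2: m₀ = 19,090 kg, m_f = 19,090 − 13,900 = 5,190 kg; Δv = 303×9.81×ln(3.678) = 2972.4×1.3024 ≈ 3871 m/s.
Total Δv = 6300 + 3871 = 10171 m/s.

Δv ≈ 10200 m/s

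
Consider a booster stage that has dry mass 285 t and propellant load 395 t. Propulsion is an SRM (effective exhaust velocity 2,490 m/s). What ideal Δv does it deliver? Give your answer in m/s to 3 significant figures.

m₀ = m_dry + m_prop = 285 + 395 = 680 t.
Δv = v_e · ln(m₀/m_f) = 2490.0 × ln(2.386) = 2490.0 × 0.8696 ≈ 2165.3 m/s.

Δv ≈ 2170 m/s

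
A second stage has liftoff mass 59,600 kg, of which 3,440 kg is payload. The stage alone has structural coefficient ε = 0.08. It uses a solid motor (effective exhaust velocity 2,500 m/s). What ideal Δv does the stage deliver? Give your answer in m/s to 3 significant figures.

Δv ≈ 5040 m/s

Stage wet mass = m₀ − payload = 59,600 − 3,440 = 56,160 kg.
Stage dry mass = ε × stage wet mass = 0.08 × 56,160 = 4,492.8 kg.
Burnout mass m_f = stage dry + payload = 4,492.8 + 3,440 = 7,932.8 kg.
Δv = v_e · ln(59,600/7,932.8) = 2500.0 × ln(7.513) = 2500.0 × 2.0166 ≈ 5042 m/s.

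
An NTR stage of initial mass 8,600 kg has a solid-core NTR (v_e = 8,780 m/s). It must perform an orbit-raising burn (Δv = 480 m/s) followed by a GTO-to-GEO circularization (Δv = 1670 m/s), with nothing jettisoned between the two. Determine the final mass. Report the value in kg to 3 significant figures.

final mass ≈ 6730 kg

After the first burn: m = 8600 × exp(−480/8780.0) = 8600 × 0.94680 = 8,142.48 kg.
After the second burn: m = 8,142.48 × exp(−1670/8780.0) = 8,142.48 × 0.82679 = 6,732.12 kg.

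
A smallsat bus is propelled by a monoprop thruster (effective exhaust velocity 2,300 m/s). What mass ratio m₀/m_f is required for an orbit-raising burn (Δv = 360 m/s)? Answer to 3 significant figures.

From the ideal rocket equation, m₀/m_f = exp(Δv / v_e) = exp(360 / 2300.0) = exp(0.1565) = 1.1694.

mass ratio ≈ 1.17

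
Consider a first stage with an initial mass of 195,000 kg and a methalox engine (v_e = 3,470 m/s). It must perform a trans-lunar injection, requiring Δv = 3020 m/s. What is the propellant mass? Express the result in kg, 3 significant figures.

propellant mass ≈ 113000 kg

Using Δv = v_e ln(m₀/m_f): m₀/m_f = exp(Δv / v_e) = exp(3020 / 3470.0) = exp(0.8703) = 2.3877.
m_f = 195,000 / 2.3877 = 81,668.6 kg, so propellant = m₀ − m_f = 195,000 − 81,668.6 = 113,331.4 kg.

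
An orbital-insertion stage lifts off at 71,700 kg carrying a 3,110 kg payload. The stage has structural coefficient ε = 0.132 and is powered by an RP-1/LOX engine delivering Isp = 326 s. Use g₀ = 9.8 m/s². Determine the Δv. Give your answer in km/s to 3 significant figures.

Stage wet mass = m₀ − payload = 71,700 − 3,110 = 68,590 kg.
Stage dry mass = ε × stage wet mass = 0.132 × 68,590 = 9,053.88 kg.
Burnout mass m_f = stage dry + payload = 9,053.88 + 3,110 = 12,163.88 kg.
v_e = Isp · g₀ = 326 × 9.8 = 3194.8 m/s.
Δv = v_e · ln(71,700/12,163.88) = 3194.8 × ln(5.895) = 3194.8 × 1.7740 ≈ 5668 m/s.

Δv ≈ 5.67 km/s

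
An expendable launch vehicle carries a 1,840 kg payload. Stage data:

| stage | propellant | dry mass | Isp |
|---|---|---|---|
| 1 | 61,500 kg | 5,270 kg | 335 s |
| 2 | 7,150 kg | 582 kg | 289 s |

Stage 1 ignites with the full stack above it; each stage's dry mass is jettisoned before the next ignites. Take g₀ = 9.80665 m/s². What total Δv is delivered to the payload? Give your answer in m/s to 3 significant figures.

Δv ≈ 9280 m/s

Ignition mass of stage 1 = 61,500+5,270 + 7,150+582 + 1,840 = 76,342 kg.
Stage 1: m₀ = 76,342 kg, m_f = 76,342 − 61,500 = 14,842 kg; Δv = 335×9.80665×ln(5.144) = 3285.2×1.6378 ≈ 5380 m/s.
Stage 2: m₀ = 9,572 kg, m_f = 9,572 − 7,150 = 2,422 kg; Δv = 289×9.80665×ln(3.952) = 2834.1×1.3742 ≈ 3895 m/s.
Total Δv = 5380 + 3895 = 9275 m/s.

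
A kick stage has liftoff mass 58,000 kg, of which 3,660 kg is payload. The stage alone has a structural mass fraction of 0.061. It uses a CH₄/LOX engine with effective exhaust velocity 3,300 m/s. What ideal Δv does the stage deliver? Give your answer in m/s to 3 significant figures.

Stage wet mass = m₀ − payload = 58,000 − 3,660 = 54,340 kg.
Stage dry mass = ε × stage wet mass = 0.061 × 54,340 = 3,314.74 kg.
Burnout mass m_f = stage dry + payload = 3,314.74 + 3,660 = 6,974.74 kg.
Δv = v_e · ln(58,000/6,974.74) = 3300.0 × ln(8.316) = 3300.0 × 2.1181 ≈ 6990 m/s.

Δv ≈ 6990 m/s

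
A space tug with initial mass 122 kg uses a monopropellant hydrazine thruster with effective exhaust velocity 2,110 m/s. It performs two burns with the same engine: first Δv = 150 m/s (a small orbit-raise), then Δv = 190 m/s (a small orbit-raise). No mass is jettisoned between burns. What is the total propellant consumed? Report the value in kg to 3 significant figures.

After the first burn: m = 122 × exp(−150/2110.0) = 122 × 0.93138 = 113.628 kg.
After the second burn: m = 113.628 × exp(−190/2110.0) = 113.628 × 0.91389 = 103.843 kg.
Total propellant = m₀ − m_final = 122 − 103.843 = 18.157 kg.

total propellant consumed ≈ 18.2 kg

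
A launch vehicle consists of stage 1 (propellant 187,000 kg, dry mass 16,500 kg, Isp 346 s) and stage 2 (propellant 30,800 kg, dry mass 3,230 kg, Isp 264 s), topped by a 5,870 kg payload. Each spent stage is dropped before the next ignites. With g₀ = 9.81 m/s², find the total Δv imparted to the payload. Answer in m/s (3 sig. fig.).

Ignition mass of stage 1 = 187,000+16,500 + 30,800+3,230 + 5,870 = 243,400 kg.
Stage 1: m₀ = 243,400 kg, m_f = 243,400 − 187,000 = 56,400 kg; Δv = 346×9.81×ln(4.316) = 3394.3×1.4622 ≈ 4963 m/s.
Stage 2: m₀ = 39,900 kg, m_f = 39,900 − 30,800 = 9,100 kg; Δv = 264×9.81×ln(4.385) = 2589.8×1.4781 ≈ 3828 m/s.
Total Δv = 4963 + 3828 = 8791 m/s.

Δv ≈ 8790 m/s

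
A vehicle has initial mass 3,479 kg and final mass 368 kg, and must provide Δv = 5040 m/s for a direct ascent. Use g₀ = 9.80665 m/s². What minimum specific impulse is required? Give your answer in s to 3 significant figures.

ln(m₀/m_f) = ln(3479/368) = ln(9.454) = 2.2464.
By the Tsiolkovsky rocket equation, v_e = Δv / ln(m₀/m_f) = 5040 / 2.2464 = 2243.6 m/s.
Isp = v_e / g₀ = 2243.6 / 9.80665 = 228.8 s.

Isp ≈ 229 s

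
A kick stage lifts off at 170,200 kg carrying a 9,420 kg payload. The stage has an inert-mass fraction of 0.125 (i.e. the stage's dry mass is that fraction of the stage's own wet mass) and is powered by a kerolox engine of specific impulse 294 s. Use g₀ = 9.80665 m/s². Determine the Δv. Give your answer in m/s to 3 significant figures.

Δv ≈ 5050 m/s

Stage wet mass = m₀ − payload = 170,200 − 9,420 = 160,780 kg.
Stage dry mass = ε × stage wet mass = 0.125 × 160,780 = 20,097.5 kg.
Burnout mass m_f = stage dry + payload = 20,097.5 + 9,420 = 29,517.5 kg.
v_e = Isp · g₀ = 294 × 9.80665 = 2883.2 m/s.
Using Δv = v_e ln(m₀/m_f): Δv = v_e · ln(170,200/29,517.5) = 2883.2 × ln(5.766) = 2883.2 × 1.7520 ≈ 5051 m/s.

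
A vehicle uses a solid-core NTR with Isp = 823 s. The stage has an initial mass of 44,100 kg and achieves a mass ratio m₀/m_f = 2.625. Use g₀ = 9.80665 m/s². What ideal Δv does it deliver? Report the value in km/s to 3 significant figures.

v_e = Isp · g₀ = 823 × 9.80665 = 8070.9 m/s.
Using Δv = v_e ln(m₀/m_f): Δv = v_e · ln(2.625) = 8070.9 × 0.9651 ≈ 7789.0 m/s.

Δv ≈ 7.79 km/s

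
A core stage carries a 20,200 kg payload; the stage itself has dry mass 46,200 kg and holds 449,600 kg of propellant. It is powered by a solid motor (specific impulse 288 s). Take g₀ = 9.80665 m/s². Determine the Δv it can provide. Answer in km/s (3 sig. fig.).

v_e = Isp · g₀ = 288 × 9.80665 = 2824.3 m/s.
m₀ = payload + dry + propellant = 20,200 + 46,200 + 449,600 = 516,000 kg.
m_f = payload + dry = 20,200 + 46,200 = 66,400 kg.
Δv = v_e · ln(m₀/m_f) = 2824.3 × ln(7.771) = 2824.3 × 2.0504 ≈ 5791.0 m/s.

Δv ≈ 5.79 km/s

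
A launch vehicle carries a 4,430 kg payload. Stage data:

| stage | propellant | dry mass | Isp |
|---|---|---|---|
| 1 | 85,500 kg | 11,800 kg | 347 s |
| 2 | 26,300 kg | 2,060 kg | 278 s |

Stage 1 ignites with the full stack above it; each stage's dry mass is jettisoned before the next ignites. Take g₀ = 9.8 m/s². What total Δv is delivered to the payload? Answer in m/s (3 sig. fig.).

Δv ≈ 8050 m/s

Ignition mass of stage 1 = 85,500+11,800 + 26,300+2,060 + 4,430 = 130,090 kg.
Stage 1: m₀ = 130,090 kg, m_f = 130,090 − 85,500 = 44,590 kg; Δv = 347×9.8×ln(2.917) = 3400.6×1.0707 ≈ 3641 m/s.
Stage 2: m₀ = 32,790 kg, m_f = 32,790 − 26,300 = 6,490 kg; Δv = 278×9.8×ln(5.052) = 2724.4×1.6199 ≈ 4413 m/s.
Total Δv = 3641 + 4413 = 8054 m/s.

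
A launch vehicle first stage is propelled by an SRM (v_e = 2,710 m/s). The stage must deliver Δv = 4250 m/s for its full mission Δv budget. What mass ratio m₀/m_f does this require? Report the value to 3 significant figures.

mass ratio ≈ 4.80

Rocket equation: m₀/m_f = exp(Δv / v_e) = exp(4250 / 2710.0) = exp(1.5683) = 4.7983.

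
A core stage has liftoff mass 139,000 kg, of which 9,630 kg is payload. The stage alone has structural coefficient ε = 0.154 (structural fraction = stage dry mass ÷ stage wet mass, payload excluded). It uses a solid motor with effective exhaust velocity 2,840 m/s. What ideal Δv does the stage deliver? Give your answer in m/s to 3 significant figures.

Stage wet mass = m₀ − payload = 139,000 − 9,630 = 129,370 kg.
Stage dry mass = ε × stage wet mass = 0.154 × 129,370 = 19,923 kg.
Burnout mass m_f = stage dry + payload = 19,923 + 9,630 = 29,553 kg.
Δv = v_e · ln(139,000/29,553) = 2840.0 × ln(4.703) = 2840.0 × 1.5483 ≈ 4397 m/s.

Δv ≈ 4400 m/s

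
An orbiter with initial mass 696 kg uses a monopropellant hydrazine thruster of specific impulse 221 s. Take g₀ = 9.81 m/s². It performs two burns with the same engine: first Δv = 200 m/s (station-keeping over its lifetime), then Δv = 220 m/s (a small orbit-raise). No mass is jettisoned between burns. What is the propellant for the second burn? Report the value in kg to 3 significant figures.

v_e = Isp · g₀ = 221 × 9.81 = 2168.0 m/s.
After the first burn: m = 696 × exp(−200/2168.0) = 696 × 0.91188 = 634.668 kg.
After the second burn: m = 634.668 × exp(−220/2168.0) = 634.668 × 0.90350 = 573.423 kg.
Second-burn propellant = 634.668 − 573.423 = 61.245 kg.

propellant for the second burn ≈ 61.2 kg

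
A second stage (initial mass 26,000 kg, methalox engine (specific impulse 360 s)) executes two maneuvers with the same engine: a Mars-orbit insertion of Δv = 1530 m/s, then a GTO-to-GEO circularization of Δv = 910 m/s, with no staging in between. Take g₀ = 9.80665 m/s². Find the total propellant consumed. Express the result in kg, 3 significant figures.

v_e = Isp · g₀ = 360 × 9.80665 = 3530.4 m/s.
After the first burn: m = 26000 × exp(−1530/3530.4) = 26000 × 0.64831 = 16,856.1 kg.
After the second burn: m = 16,856.1 × exp(−910/3530.4) = 16,856.1 × 0.77278 = 13,026.1 kg.
Total propellant = m₀ − m_final = 26000 − 13,026.1 = 12,973.9 kg.

total propellant consumed ≈ 13000 kg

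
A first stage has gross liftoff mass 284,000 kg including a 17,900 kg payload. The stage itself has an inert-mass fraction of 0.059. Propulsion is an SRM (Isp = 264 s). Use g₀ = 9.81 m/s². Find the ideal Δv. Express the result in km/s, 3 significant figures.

Stage wet mass = m₀ − payload = 284,000 − 17,900 = 266,100 kg.
Stage dry mass = ε × stage wet mass = 0.059 × 266,100 = 15,699.9 kg.
Burnout mass m_f = stage dry + payload = 15,699.9 + 17,900 = 33,599.9 kg.
v_e = Isp · g₀ = 264 × 9.81 = 2589.8 m/s.
Using Δv = v_e ln(m₀/m_f): Δv = v_e · ln(284,000/33,599.9) = 2589.8 × ln(8.452) = 2589.8 × 2.1345 ≈ 5528 m/s.

Δv ≈ 5.53 km/s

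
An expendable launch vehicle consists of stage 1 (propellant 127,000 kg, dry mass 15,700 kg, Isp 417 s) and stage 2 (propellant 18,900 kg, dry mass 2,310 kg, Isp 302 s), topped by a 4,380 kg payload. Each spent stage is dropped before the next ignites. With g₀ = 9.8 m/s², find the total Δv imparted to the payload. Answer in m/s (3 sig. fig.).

Δv ≈ 9710 m/s

Ignition mass of stage 1 = 127,000+15,700 + 18,900+2,310 + 4,380 = 168,290 kg.
Stage 1: m₀ = 168,290 kg, m_f = 168,290 − 127,000 = 41,290 kg; Δv = 417×9.8×ln(4.076) = 4086.6×1.4051 ≈ 5742 m/s.
Stage 2: m₀ = 25,590 kg, m_f = 25,590 − 18,900 = 6,690 kg; Δv = 302×9.8×ln(3.825) = 2959.6×1.3416 ≈ 3971 m/s.
Total Δv = 5742 + 3971 = 9713 m/s.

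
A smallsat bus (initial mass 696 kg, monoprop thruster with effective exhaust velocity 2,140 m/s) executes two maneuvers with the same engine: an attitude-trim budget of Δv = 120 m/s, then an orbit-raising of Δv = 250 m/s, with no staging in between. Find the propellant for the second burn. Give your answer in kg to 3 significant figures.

propellant for the second burn ≈ 72.6 kg

After the first burn: m = 696 × exp(−120/2140.0) = 696 × 0.94547 = 658.047 kg.
After the second burn: m = 658.047 × exp(−250/2140.0) = 658.047 × 0.88974 = 585.491 kg.
Second-burn propellant = 658.047 − 585.491 = 72.556 kg.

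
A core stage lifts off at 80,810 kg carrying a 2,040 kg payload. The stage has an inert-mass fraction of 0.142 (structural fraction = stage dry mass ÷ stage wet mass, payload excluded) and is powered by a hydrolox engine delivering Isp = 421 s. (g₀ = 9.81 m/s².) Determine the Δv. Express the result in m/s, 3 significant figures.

Stage wet mass = m₀ − payload = 80,810 − 2,040 = 78,770 kg.
Stage dry mass = ε × stage wet mass = 0.142 × 78,770 = 11,185.3 kg.
Burnout mass m_f = stage dry + payload = 11,185.3 + 2,040 = 13,225.3 kg.
v_e = Isp · g₀ = 421 × 9.81 = 4130.0 m/s.
Δv = v_e · ln(80,810/13,225.3) = 4130.0 × ln(6.11) = 4130.0 × 1.8100 ≈ 7475 m/s.

Δv ≈ 7480 m/s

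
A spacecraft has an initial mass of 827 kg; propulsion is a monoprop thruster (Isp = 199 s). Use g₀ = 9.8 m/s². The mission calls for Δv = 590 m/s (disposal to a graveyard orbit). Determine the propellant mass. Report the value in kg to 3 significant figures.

v_e = Isp · g₀ = 199 × 9.8 = 1950.2 m/s.
By the Tsiolkovsky rocket equation, m₀/m_f = exp(Δv / v_e) = exp(590 / 1950.2) = exp(0.3025) = 1.3533.
m_f = 827 / 1.3533 = 611.099 kg, so propellant = m₀ − m_f = 827 − 611.099 = 215.901 kg.

propellant mass ≈ 216 kg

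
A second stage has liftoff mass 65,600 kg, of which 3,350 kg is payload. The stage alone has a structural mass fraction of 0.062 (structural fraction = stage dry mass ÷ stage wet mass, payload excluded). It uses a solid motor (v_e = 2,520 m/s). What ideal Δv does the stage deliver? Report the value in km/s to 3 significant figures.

Stage wet mass = m₀ − payload = 65,600 − 3,350 = 62,250 kg.
Stage dry mass = ε × stage wet mass = 0.062 × 62,250 = 3,859.5 kg.
Burnout mass m_f = stage dry + payload = 3,859.5 + 3,350 = 7,209.5 kg.
By the Tsiolkovsky rocket equation, Δv = v_e · ln(65,600/7,209.5) = 2520.0 × ln(9.099) = 2520.0 × 2.2082 ≈ 5565 m/s.

Δv ≈ 5.56 km/s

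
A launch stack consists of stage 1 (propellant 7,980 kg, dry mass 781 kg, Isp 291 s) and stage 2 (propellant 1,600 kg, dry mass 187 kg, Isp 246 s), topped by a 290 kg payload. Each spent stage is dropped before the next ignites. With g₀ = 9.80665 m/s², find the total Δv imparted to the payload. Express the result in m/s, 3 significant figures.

Ignition mass of stage 1 = 7,980+781 + 1,600+187 + 290 = 10,838 kg.
Stage 1: m₀ = 10,838 kg, m_f = 10,838 − 7,980 = 2,858 kg; Δv = 291×9.80665×ln(3.792) = 2853.7×1.3329 ≈ 3804 m/s.
Stage 2: m₀ = 2,077 kg, m_f = 2,077 − 1,600 = 477 kg; Δv = 246×9.80665×ln(4.354) = 2412.4×1.4712 ≈ 3549 m/s.
Total Δv = 3804 + 3549 = 7353 m/s.

Δv ≈ 7350 m/s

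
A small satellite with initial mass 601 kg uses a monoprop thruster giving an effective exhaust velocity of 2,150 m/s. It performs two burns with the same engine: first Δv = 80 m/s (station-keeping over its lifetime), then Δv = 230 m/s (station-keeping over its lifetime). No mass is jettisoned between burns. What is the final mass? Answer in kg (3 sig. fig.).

final mass ≈ 520 kg

After the first burn: m = 601 × exp(−80/2150.0) = 601 × 0.96347 = 579.045 kg.
After the second burn: m = 579.045 × exp(−230/2150.0) = 579.045 × 0.89855 = 520.301 kg.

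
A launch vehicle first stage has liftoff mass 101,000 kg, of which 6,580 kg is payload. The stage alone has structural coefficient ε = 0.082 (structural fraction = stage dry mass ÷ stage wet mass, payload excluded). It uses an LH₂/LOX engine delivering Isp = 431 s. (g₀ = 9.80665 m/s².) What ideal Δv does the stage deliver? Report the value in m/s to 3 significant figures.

Δv ≈ 8260 m/s

Stage wet mass = m₀ − payload = 101,000 − 6,580 = 94,420 kg.
Stage dry mass = ε × stage wet mass = 0.082 × 94,420 = 7,742.44 kg.
Burnout mass m_f = stage dry + payload = 7,742.44 + 6,580 = 14,322.44 kg.
v_e = Isp · g₀ = 431 × 9.80665 = 4226.7 m/s.
Δv = v_e · ln(101,000/14,322.44) = 4226.7 × ln(7.052) = 4226.7 × 1.9533 ≈ 8256 m/s.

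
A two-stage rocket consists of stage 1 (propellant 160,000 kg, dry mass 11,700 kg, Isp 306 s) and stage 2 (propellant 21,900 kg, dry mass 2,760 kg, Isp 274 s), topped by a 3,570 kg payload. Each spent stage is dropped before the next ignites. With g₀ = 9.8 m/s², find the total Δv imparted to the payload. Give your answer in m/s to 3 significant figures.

Δv ≈ 8850 m/s

Ignition mass of stage 1 = 160,000+11,700 + 21,900+2,760 + 3,570 = 199,930 kg.
Stage 1: m₀ = 199,930 kg, m_f = 199,930 − 160,000 = 39,930 kg; Δv = 306×9.8×ln(5.007) = 2998.8×1.6108 ≈ 4831 m/s.
Stage 2: m₀ = 28,230 kg, m_f = 28,230 − 21,900 = 6,330 kg; Δv = 274×9.8×ln(4.46) = 2685.2×1.4951 ≈ 4015 m/s.
Total Δv = 4831 + 4015 = 8846 m/s.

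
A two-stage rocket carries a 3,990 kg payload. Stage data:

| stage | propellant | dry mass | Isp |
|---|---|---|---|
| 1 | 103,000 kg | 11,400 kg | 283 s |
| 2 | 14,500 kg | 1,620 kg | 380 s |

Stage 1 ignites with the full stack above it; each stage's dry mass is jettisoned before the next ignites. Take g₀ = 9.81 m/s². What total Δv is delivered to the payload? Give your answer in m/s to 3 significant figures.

Δv ≈ 8790 m/s

Ignition mass of stage 1 = 103,000+11,400 + 14,500+1,620 + 3,990 = 134,510 kg.
Stage 1: m₀ = 134,510 kg, m_f = 134,510 − 103,000 = 31,510 kg; Δv = 283×9.81×ln(4.269) = 2776.2×1.4513 ≈ 4029 m/s.
Stage 2: m₀ = 20,110 kg, m_f = 20,110 − 14,500 = 5,610 kg; Δv = 380×9.81×ln(3.585) = 3727.8×1.2767 ≈ 4759 m/s.
Total Δv = 4029 + 4759 = 8788 m/s.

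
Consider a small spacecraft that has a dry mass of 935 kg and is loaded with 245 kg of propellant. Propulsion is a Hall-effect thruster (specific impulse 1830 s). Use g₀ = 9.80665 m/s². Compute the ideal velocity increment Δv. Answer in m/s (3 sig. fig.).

Δv ≈ 4180 m/s

v_e = Isp · g₀ = 1830 × 9.80665 = 17946.2 m/s.
m₀ = m_dry + m_prop = 935 + 245 = 1,180 kg.
Rocket equation: Δv = v_e · ln(m₀/m_f) = 17946.2 × ln(1.262) = 17946.2 × 0.2327 ≈ 4176.5 m/s.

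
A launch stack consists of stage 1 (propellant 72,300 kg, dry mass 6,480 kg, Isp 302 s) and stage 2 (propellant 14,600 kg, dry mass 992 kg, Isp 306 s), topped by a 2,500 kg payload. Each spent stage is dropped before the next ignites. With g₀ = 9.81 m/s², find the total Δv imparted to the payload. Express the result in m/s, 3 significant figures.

Ignition mass of stage 1 = 72,300+6,480 + 14,600+992 + 2,500 = 96,872 kg.
Stage 1: m₀ = 96,872 kg, m_f = 96,872 − 72,300 = 24,572 kg; Δv = 302×9.81×ln(3.942) = 2962.6×1.3718 ≈ 4064 m/s.
Stage 2: m₀ = 18,092 kg, m_f = 18,092 − 14,600 = 3,492 kg; Δv = 306×9.81×ln(5.181) = 3001.9×1.6450 ≈ 4938 m/s.
Total Δv = 4064 + 4938 = 9002 m/s.

Δv ≈ 9000 m/s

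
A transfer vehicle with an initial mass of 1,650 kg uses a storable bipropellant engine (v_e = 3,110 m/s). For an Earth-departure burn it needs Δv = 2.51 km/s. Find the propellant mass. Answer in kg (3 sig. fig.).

From the ideal rocket equation, m₀/m_f = exp(Δv / v_e) = exp(2510 / 3110.0) = exp(0.8071) = 2.2413.
m_f = 1,650 / 2.2413 = 736.18 kg, so propellant = m₀ − m_f = 1,650 − 736.18 = 913.82 kg.

propellant mass ≈ 914 kg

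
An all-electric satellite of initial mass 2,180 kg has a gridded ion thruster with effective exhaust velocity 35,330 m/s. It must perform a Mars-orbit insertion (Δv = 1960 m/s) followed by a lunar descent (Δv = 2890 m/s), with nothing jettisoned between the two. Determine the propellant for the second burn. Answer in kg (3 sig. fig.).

propellant for the second burn ≈ 162 kg

After the first burn: m = 2180 × exp(−1960/35330.0) = 2180 × 0.94603 = 2,062.35 kg.
After the second burn: m = 2,062.35 × exp(−2890/35330.0) = 2,062.35 × 0.92146 = 1,900.37 kg.
Second-burn propellant = 2,062.35 − 1,900.37 = 161.98 kg.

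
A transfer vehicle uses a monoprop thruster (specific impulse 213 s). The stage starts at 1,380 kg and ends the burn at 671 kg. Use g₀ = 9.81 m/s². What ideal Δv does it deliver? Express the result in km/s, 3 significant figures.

v_e = Isp · g₀ = 213 × 9.81 = 2089.5 m/s.
Rocket equation: Δv = v_e · ln(m₀/m_f) = 2089.5 × ln(2.057) = 2089.5 × 0.7211 ≈ 1506.7 m/s.

Δv ≈ 1.51 km/s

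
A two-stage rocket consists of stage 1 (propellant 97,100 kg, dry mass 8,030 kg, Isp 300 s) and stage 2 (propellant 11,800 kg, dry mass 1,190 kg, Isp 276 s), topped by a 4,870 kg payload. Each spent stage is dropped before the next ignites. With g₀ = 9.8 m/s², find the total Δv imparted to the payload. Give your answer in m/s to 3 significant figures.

Ignition mass of stage 1 = 97,100+8,030 + 11,800+1,190 + 4,870 = 122,990 kg.
Stage 1: m₀ = 122,990 kg, m_f = 122,990 − 97,100 = 25,890 kg; Δv = 300×9.8×ln(4.75) = 2940.0×1.5582 ≈ 4581 m/s.
Stage 2: m₀ = 17,860 kg, m_f = 17,860 − 11,800 = 6,060 kg; Δv = 276×9.8×ln(2.947) = 2704.8×1.0809 ≈ 2923 m/s.
Total Δv = 4581 + 2923 = 7504 m/s.

Δv ≈ 7500 m/s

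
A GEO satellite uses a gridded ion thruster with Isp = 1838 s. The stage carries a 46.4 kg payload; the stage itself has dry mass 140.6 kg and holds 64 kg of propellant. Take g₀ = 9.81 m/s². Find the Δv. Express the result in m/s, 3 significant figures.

Δv ≈ 5310 m/s

v_e = Isp · g₀ = 1838 × 9.81 = 18030.8 m/s.
m₀ = payload + dry + propellant = 46.4 + 140.6 + 64 = 251 kg.
m_f = payload + dry = 46.4 + 140.6 = 187 kg.
By the Tsiolkovsky rocket equation, Δv = v_e · ln(m₀/m_f) = 18030.8 × ln(1.342) = 18030.8 × 0.2943 ≈ 5307.3 m/s.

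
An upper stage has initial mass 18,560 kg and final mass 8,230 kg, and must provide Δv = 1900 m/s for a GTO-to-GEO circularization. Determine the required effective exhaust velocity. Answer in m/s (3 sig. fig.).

v_e ≈ 2340 m/s

ln(m₀/m_f) = ln(18560/8230) = ln(2.255) = 0.8132.
By the Tsiolkovsky rocket equation, v_e = Δv / ln(m₀/m_f) = 1900 / 0.8132 = 2336.4 m/s.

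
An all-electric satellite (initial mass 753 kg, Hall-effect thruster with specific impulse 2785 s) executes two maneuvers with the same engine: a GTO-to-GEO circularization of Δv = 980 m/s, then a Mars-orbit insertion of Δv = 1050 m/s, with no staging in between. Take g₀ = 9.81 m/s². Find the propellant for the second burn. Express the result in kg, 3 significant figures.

propellant for the second burn ≈ 27.4 kg

v_e = Isp · g₀ = 2785 × 9.81 = 27320.9 m/s.
After the first burn: m = 753 × exp(−980/27320.9) = 753 × 0.96477 = 726.472 kg.
After the second burn: m = 726.472 × exp(−1050/27320.9) = 726.472 × 0.96230 = 699.084 kg.
Second-burn propellant = 726.472 − 699.084 = 27.388 kg.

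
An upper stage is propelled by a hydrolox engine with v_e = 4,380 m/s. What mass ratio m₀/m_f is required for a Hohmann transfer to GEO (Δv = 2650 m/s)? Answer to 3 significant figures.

m₀/m_f = exp(Δv / v_e) = exp(2650 / 4380.0) = exp(0.6050) = 1.8313.

mass ratio ≈ 1.83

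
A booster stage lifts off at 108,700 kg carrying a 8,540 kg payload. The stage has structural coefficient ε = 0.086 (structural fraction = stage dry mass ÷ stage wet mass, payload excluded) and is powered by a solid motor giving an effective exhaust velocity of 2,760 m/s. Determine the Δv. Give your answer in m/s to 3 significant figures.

Δv ≈ 5100 m/s

Stage wet mass = m₀ − payload = 108,700 − 8,540 = 100,160 kg.
Stage dry mass = ε × stage wet mass = 0.086 × 100,160 = 8,613.76 kg.
Burnout mass m_f = stage dry + payload = 8,613.76 + 8,540 = 17,153.76 kg.
Δv = v_e · ln(108,700/17,153.76) = 2760.0 × ln(6.337) = 2760.0 × 1.8464 ≈ 5096 m/s.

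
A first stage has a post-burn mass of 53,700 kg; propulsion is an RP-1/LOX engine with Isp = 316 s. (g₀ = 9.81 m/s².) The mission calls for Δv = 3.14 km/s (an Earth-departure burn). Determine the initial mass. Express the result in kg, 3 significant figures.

v_e = Isp · g₀ = 316 × 9.81 = 3100.0 m/s.
m₀/m_f = exp(Δv / v_e) = exp(3140 / 3100.0) = exp(1.0129) = 2.7536.
m₀ = m_f × 2.7536 = 53,700 × 2.7536 = 147,868 kg.

initial mass ≈ 148000 kg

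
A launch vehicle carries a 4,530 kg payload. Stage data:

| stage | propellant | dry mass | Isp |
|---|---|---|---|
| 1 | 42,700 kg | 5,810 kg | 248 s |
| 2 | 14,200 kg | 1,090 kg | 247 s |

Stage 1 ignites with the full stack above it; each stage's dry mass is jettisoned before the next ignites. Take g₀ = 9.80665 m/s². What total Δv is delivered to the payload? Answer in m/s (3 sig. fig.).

Ignition mass of stage 1 = 42,700+5,810 + 14,200+1,090 + 4,530 = 68,330 kg.
Stage 1: m₀ = 68,330 kg, m_f = 68,330 − 42,700 = 25,630 kg; Δv = 248×9.80665×ln(2.666) = 2432.0×0.9806 ≈ 2385 m/s.
Stage 2: m₀ = 19,820 kg, m_f = 19,820 − 14,200 = 5,620 kg; Δv = 247×9.80665×ln(3.527) = 2422.2×1.2604 ≈ 3053 m/s.
Total Δv = 2385 + 3053 = 5438 m/s.

Δv ≈ 5440 m/s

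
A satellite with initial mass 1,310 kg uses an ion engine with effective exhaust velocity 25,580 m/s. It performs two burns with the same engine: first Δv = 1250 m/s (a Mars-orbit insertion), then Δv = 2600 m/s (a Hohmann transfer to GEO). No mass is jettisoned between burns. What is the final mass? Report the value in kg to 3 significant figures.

final mass ≈ 1130 kg

After the first burn: m = 1310 × exp(−1250/25580.0) = 1310 × 0.95231 = 1,247.53 kg.
After the second burn: m = 1,247.53 × exp(−2600/25580.0) = 1,247.53 × 0.90335 = 1,126.96 kg.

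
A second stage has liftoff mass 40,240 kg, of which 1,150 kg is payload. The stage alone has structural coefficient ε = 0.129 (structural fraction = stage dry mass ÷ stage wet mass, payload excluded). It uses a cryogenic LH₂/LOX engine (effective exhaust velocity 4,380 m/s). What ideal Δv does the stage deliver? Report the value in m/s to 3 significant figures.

Stage wet mass = m₀ − payload = 40,240 − 1,150 = 39,090 kg.
Stage dry mass = ε × stage wet mass = 0.129 × 39,090 = 5,042.61 kg.
Burnout mass m_f = stage dry + payload = 5,042.61 + 1,150 = 6,192.61 kg.
From the ideal rocket equation, Δv = v_e · ln(40,240/6,192.61) = 4380.0 × ln(6.498) = 4380.0 × 1.8715 ≈ 8197 m/s.

Δv ≈ 8200 m/s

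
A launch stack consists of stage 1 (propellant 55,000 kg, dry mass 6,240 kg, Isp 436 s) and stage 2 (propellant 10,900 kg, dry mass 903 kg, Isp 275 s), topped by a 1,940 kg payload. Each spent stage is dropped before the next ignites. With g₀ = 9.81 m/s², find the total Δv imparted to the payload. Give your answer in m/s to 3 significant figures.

Δv ≈ 9910 m/s

Ignition mass of stage 1 = 55,000+6,240 + 10,900+903 + 1,940 = 74,983 kg.
Stage 1: m₀ = 74,983 kg, m_f = 74,983 − 55,000 = 19,983 kg; Δv = 436×9.81×ln(3.752) = 4277.2×1.3224 ≈ 5656 m/s.
Stage 2: m₀ = 13,743 kg, m_f = 13,743 − 10,900 = 2,843 kg; Δv = 275×9.81×ln(4.834) = 2697.8×1.5757 ≈ 4251 m/s.
Total Δv = 5656 + 4251 = 9907 m/s.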